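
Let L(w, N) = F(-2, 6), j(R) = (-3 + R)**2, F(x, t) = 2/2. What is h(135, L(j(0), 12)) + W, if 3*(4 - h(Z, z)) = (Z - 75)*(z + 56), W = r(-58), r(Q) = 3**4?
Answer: -1055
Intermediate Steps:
r(Q) = 81
W = 81
F(x, t) = 1 (F(x, t) = 2*(1/2) = 1)
L(w, N) = 1
h(Z, z) = 4 - (-75 + Z)*(56 + z)/3 (h(Z, z) = 4 - (Z - 75)*(z + 56)/3 = 4 - (-75 + Z)*(56 + z)/3)
h(135, L(j(0), 12)) + W = (1404 + 25*1 - 56/3*135 - 1/3*135*1) + 81 = (1404 + 25 - 2520 - 45) + 81 = -1136 + 81 = -1055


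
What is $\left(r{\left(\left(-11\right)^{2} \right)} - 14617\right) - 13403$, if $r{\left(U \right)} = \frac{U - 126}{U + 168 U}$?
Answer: $- \frac{572980985}{20449} \approx -28020.0$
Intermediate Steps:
$r{\left(U \right)} = \frac{-126 + U}{169 U}$
$\left(r{\left(\left(-11\right)^{2} \right)} - 14617\right) - 13403 = \left(\frac{-126 + \left(-11\right)^{2}}{169 \left(-11\right)^{2}} - 14617\right) - 13403 = \left(\frac{-126 + 121}{169 \cdot 121} - 14617\right) - 13403 = \left(\frac{1}{169} \cdot \frac{1}{121} \left(-5\right) - 14617\right) - 13403 = \left(- \frac{5}{20449} - 14617\right) - 13403 = - \frac{298903038}{20449} - 13403 = - \frac{572980985}{20449}$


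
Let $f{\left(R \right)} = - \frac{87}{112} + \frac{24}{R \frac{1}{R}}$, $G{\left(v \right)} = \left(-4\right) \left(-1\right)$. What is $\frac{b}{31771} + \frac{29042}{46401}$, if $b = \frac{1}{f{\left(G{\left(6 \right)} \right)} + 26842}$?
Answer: $\frac{2776296735763622}{4435746318952755} \approx 0.62589$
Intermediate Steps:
$G{\left(v \right)} = 4$
$f{\left(R \right)} = \frac{2601}{112}$ ($f{\left(R \right)} = \left(-87\right) \frac{1}{112} + \frac{24}{1} = - \frac{87}{112} + 24 \cdot 1 = - \frac{87}{112} + 24 = \frac{2601}{112}$)
$b = \frac{112}{3008905}$ ($b = \frac{1}{\frac{2601}{112} + 26842} = \frac{1}{\frac{3008905}{112}} = \frac{112}{3008905} \approx 3.7223 \cdot 10^{-5}$)
$\frac{b}{31771} + \frac{29042}{46401} = \frac{112}{3008905 \cdot 31771} + \frac{29042}{46401} = \frac{112}{3008905} \cdot \frac{1}{31771} + 29042 \cdot \frac{1}{46401} = \frac{112}{95595920755} + \frac{29042}{46401} = \frac{2776296735763622}{4435746318952755}$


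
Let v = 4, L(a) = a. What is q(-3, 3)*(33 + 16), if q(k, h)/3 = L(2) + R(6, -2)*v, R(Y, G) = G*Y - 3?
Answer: -8526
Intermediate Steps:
R(Y, G) = -3 + G*Y
q(k, h) = -174 (q(k, h) = 3*(2 + (-3 - 2*6)*4) = 3*(2 + (-3 - 12)*4) = 3*(2 - 15*4) = 3*(2 - 60) = 3*(-58) = -174)
q(-3, 3)*(33 + 16) = -174*(33 + 16) = -174*49 = -8526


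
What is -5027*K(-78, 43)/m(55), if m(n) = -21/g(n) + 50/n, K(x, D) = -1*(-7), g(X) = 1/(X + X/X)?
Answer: 387079/12926 ≈ 29.946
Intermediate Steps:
g(X) = 1/(1 + X) (g(X) = 1/(X + 1) = 1/(1 + X))
K(x, D) = 7
m(n) = -21 - 21*n + 50/n (m(n) = -(21 + 21*n) + 50/n = -21*(1 + n) + 50/n = (-21 - 21*n) + 50/n = -21 - 21*n + 50/n)
-5027*K(-78, 43)/m(55) = -5027*7/(-21 - 21*55 + 50/55) = -5027*7/(-21 - 1155 + 50*(1/55)) = -5027*7/(-21 - 1155 + 10/11) = -5027/((-12926/11*⅐)) = -5027/(-12926/77) = -5027*(-77/12926) = 387079/12926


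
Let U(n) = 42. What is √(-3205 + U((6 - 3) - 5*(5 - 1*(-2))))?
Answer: I*√3163 ≈ 56.241*I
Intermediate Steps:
√(-3205 + U((6 - 3) - 5*(5 - 1*(-2)))) = √(-3205 + 42) = √(-3163) = I*√3163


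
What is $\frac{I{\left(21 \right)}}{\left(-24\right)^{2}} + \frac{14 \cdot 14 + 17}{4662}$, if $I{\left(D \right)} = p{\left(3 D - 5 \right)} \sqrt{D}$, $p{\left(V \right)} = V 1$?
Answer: $\frac{71}{1554} + \frac{29 \sqrt{21}}{288} \approx 0.50713$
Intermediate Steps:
$p{\left(V \right)} = V$
$I{\left(D \right)} = \sqrt{D} \left(-5 + 3 D\right)$ ($I{\left(D \right)} = \left(3 D - 5\right) \sqrt{D} = \left(-5 + 3 D\right) \sqrt{D} = \sqrt{D} \left(-5 + 3 D\right)$)
$\frac{I{\left(21 \right)}}{\left(-24\right)^{2}} + \frac{14 \cdot 14 + 17}{4662} = \frac{\sqrt{21} \left(-5 + 3 \cdot 21\right)}{\left(-24\right)^{2}} + \frac{14 \cdot 14 + 17}{4662} = \frac{\sqrt{21} \left(-5 + 63\right)}{576} + \left(196 + 17\right) \frac{1}{4662} = \sqrt{21} \cdot 58 \cdot \frac{1}{576} + 213 \cdot \frac{1}{4662} = 58 \sqrt{21} \cdot \frac{1}{576} + \frac{71}{1554} = \frac{29 \sqrt{21}}{288} + \frac{71}{1554} = \frac{71}{1554} + \frac{29 \sqrt{21}}{288}$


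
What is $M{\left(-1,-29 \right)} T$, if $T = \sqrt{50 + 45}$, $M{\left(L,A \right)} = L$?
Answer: $- \sqrt{95} \approx -9.7468$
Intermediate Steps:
$T = \sqrt{95} \approx 9.7468$
$M{\left(-1,-29 \right)} T = - \sqrt{95}$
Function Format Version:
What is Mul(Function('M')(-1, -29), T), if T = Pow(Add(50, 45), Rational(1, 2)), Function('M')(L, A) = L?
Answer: Mul(-1, Pow(95, Rational(1, 2))) ≈ -9.7468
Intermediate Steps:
T = Pow(95, Rational(1, 2)) ≈ 9.7468
Mul(Function('M')(-1, -29), T) = Mul(-1, Pow(95, Rational(1, 2)))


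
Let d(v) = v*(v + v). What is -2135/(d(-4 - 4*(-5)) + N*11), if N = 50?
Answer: -2135/1062 ≈ -2.0104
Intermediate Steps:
d(v) = 2*v² (d(v) = v*(2*v) = 2*v²)
-2135/(d(-4 - 4*(-5)) + N*11) = -2135/(2*(-4 - 4*(-5))² + 50*11) = -2135/(2*(-4 + 20)² + 550) = -2135/(2*16² + 550) = -2135/(2*256 + 550) = -2135/(512 + 550) = -2135/1062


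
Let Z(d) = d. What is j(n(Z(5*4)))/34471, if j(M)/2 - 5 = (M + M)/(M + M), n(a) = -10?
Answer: 12/34471 ≈ 0.00034812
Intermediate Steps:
j(M) = 12 (j(M) = 10 + 2*((M + M)/(M + M)) = 10 + 2*((2*M)/((2*M))) = 10 + 2*((2*M)*(1/(2*M))) = 10 + 2*1 = 10 + 2 = 12)
j(n(Z(5*4)))/34471 = 12/34471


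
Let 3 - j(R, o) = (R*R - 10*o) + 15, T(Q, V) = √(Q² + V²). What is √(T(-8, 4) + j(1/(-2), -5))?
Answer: √(-249 + 16*√5)/2 ≈ 7.3011*I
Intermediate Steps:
j(R, o) = -12 - R² + 10*o (j(R, o) = 3 - ((R*R - 10*o) + 15) = 3 - ((R² - 10*o) + 15) = 3 - (15 + R² - 10*o) = 3 + (-15 - R² + 10*o) = -12 - R² + 10*o)
√(T(-8, 4) + j(1/(-2), -5)) = √(√((-8)² + 4²) + (-12 - (1/(-2))² + 10*(-5))) = √(√(64 + 16) + (-12 - (-½)² - 50)) = √(√80 + (-12 - 1*¼ - 50)) = √(4*√5 + (-12 - ¼ - 50)) = √(4*√5 - 249/4) = √(-249/4 + 4*√5)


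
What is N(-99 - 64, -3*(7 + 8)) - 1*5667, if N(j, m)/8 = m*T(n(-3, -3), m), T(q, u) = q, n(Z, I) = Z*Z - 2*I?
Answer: -11067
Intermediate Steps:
n(Z, I) = Z² - 2*I
N(j, m) = 120*m (N(j, m) = 8*(m*((-3)² - 2*(-3))) = 8*(m*(9 + 6)) = 8*(m*15) = 8*(15*m) = 120*m)
N(-99 - 64, -3*(7 + 8)) - 1*5667 = 120*(-3*(7 + 8)) - 1*5667 = 120*(-3*15) - 5667 = 120*(-45) - 5667 = -5400 - 5667 = -11067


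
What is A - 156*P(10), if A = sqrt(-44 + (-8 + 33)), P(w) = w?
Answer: -1560 + I*sqrt(19) ≈ -1560.0 + 4.3589*I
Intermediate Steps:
A = I*sqrt(19) (A = sqrt(-44 + 25) = sqrt(-19) = I*sqrt(19) ≈ 4.3589*I)
A - 156*P(10) = I*sqrt(19) - 156*10 = I*sqrt(19) - 1560 = -1560 + I*sqrt(19)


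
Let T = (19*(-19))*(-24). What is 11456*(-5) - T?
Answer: -65944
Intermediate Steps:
T = 8664 (T = -361*(-24) = 8664)
11456*(-5) - T = 11456*(-5) - 1*8664 = -57280 - 8664 = -65944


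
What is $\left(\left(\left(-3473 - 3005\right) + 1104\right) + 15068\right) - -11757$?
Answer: $21451$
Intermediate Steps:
$\left(\left(\left(-3473 - 3005\right) + 1104\right) + 15068\right) - -11757 = \left(\left(\left(-3473 - 3005\right) + 1104\right) + 15068\right) + 11757 = \left(\left(-6478 + 1104\right) + 15068\right) + 11757 = \left(-5374 + 15068\right) + 11757 = 9694 + 11757 = 21451$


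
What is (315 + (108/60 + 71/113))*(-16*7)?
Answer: -20086864/565 ≈ -35552.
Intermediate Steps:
(315 + (108/60 + 71/113))*(-16*7) = (315 + (108*(1/60) + 71*(1/113)))*(-112) = (315 + (9/5 + 71/113))*(-112) = (315 + 1372/565)*(-112) = (179347/565)*(-112) = -20086864/565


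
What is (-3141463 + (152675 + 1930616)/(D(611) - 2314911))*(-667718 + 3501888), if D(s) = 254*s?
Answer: -94723729274682180/10639 ≈ -8.9034e+12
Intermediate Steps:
(-3141463 + (152675 + 1930616)/(D(611) - 2314911))*(-667718 + 3501888) = (-3141463 + (152675 + 1930616)/(254*611 - 2314911))*(-667718 + 3501888) = (-3141463 + 2083291/(155194 - 2314911))*2834170 = (-3141463 + 2083291/(-2159717))*2834170 = (-3141463 + 2083291*(-1/2159717))*2834170 = (-3141463 - 297613/308531)*2834170 = -969239018466/308531*2834170 = -94723729274682180/10639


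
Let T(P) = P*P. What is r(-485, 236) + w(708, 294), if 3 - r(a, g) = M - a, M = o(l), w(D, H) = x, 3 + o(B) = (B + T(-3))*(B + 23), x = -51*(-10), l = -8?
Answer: 16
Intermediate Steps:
T(P) = P²
x = 510
o(B) = -3 + (9 + B)*(23 + B) (o(B) = -3 + (B + (-3)²)*(B + 23) = -3 + (B + 9)*(23 + B) = -3 + (9 + B)*(23 + B))
w(D, H) = 510
M = 12 (M = 204 + (-8)² + 32*(-8) = 204 + 64 - 256 = 12)
r(a, g) = -9 + a (r(a, g) = 3 - (12 - a) = 3 + (-12 + a) = -9 + a)
r(-485, 236) + w(708, 294) = (-9 - 485) + 510 = -494 + 510 = 16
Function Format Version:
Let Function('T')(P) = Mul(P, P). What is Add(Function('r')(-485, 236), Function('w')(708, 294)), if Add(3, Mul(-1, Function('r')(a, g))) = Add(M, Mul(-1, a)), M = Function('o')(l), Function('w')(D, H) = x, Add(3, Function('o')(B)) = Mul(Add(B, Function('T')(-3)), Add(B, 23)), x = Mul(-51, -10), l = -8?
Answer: 16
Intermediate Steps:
Function('T')(P) = Pow(P, 2)
x = 510
Function('o')(B) = Add(-3, Mul(Add(9, B), Add(23, B))) (Function('o')(B) = Add(-3, Mul(Add(B, Pow(-3, 2)), Add(B, 23))) = Add(-3, Mul(Add(B, 9), Add(23, B))) = Add(-3, Mul(Add(9, B), Add(23, B))))
Function('w')(D, H) = 510
M = 12 (M = Add(204, Pow(-8, 2), Mul(32, -8)) = Add(204, 64, -256) = 12)
Function('r')(a, g) = Add(-9, a) (Function('r')(a, g) = Add(3, Mul(-1, Add(12, Mul(-1, a)))) = Add(3, Add(-12, a)) = Add(-9, a))
Add(Function('r')(-485, 236), Function('w')(708, 294)) = Add(Add(-9, -485), 510) = Add(-494, 510) = 16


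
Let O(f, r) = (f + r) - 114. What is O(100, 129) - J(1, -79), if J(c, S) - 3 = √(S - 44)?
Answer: 112 - I*√123 ≈ 112.0 - 11.091*I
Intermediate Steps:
O(f, r) = -114 + f + r
J(c, S) = 3 + √(-44 + S) (J(c, S) = 3 + √(S - 44) = 3 + √(-44 + S))
O(100, 129) - J(1, -79) = (-114 + 100 + 129) - (3 + √(-44 - 79)) = 115 - (3 + √(-123)) = 115 - (3 + I*√123) = 115 + (-3 - I*√123) = 112 - I*√123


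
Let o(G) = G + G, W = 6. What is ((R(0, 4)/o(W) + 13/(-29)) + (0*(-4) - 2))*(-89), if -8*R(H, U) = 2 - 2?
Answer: 6319/29 ≈ 217.90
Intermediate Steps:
R(H, U) = 0 (R(H, U) = -(2 - 2)/8 = -⅛*0 = 0)
o(G) = 2*G
((R(0, 4)/o(W) + 13/(-29)) + (0*(-4) - 2))*(-89) = ((0/((2*6)) + 13/(-29)) + (0*(-4) - 2))*(-89) = ((0/12 + 13*(-1/29)) + (0 - 2))*(-89) = ((0*(1/12) - 13/29) - 2)*(-89) = ((0 - 13/29) - 2)*(-89) = (-13/29 - 2)*(-89) = -71/29*(-89) = 6319/29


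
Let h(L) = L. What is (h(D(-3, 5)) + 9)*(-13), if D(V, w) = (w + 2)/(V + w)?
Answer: -325/2 ≈ -162.50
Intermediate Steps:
D(V, w) = (2 + w)/(V + w)
(h(D(-3, 5)) + 9)*(-13) = ((2 + 5)/(-3 + 5) + 9)*(-13) = (7/2 + 9)*(-13) = (25/2)*(-13) = -325/2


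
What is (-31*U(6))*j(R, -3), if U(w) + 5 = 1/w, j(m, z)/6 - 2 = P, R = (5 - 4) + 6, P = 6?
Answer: 7192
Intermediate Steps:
R = 7 (R = 1 + 6 = 7)
j(m, z) = 48 (j(m, z) = 12 + 6*6 = 12 + 36 = 48)
U(w) = -5 + 1/w
(-31*U(6))*j(R, -3) = -31*(-5 + 1/6)*48 = -31*(-29/6)*48 = (899/6)*48 = 7192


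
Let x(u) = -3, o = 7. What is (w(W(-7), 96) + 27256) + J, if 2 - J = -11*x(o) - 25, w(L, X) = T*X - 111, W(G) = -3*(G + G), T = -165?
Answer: 11299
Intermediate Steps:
W(G) = -6*G
w(L, X) = -111 - 165*X (w(L, X) = -165*X - 111 = -111 - 165*X)
J = -6 (J = 2 - (-11*(-3) - 25) = 2 - (33 - 25) = 2 - 1*8 = 2 - 8 = -6)
(w(W(-7), 96) + 27256) + J = ((-111 - 165*96) + 27256) - 6 = ((-111 - 15840) + 27256) - 6 = (-15951 + 27256) - 6 = 11305 - 6 = 11299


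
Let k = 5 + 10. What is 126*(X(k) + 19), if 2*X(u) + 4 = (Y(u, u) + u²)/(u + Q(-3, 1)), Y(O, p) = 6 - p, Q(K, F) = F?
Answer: 5985/2 ≈ 2992.5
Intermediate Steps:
k = 15
X(u) = -2 + (6 + u² - u)/(2*(1 + u)) (X(u) = -2 + (((6 - u) + u²)/(u + 1))/2 = -2 + ((6 + u² - u)/(1 + u))/2 = -2 + (6 + u² - u)/(2*(1 + u)))
126*(X(k) + 19) = 126*((2 + 15² - 5*15)/(2*(1 + 15)) + 19) = 126*((½)*(2 + 225 - 75)/16 + 19) = 126*((½)*(1/16)*152 + 19) = 126*(19/4 + 19) = 126*(95/4) = 5985/2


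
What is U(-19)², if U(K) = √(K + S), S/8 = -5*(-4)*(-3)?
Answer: -499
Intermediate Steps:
S = -480 (S = 8*(-5*(-4)*(-3)) = 8*(20*(-3)) = 8*(-60) = -480)
U(K) = √(-480 + K) (U(K) = √(K - 480) = √(-480 + K))
U(-19)² = (√(-480 - 19))² = (√(-499))² = (I*√499)² = -499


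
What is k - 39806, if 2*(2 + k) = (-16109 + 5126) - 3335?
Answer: -46967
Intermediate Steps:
k = -7161 (k = -2 + ((-16109 + 5126) - 3335)/2 = -2 + (-10983 - 3335)/2 = -2 + (½)*(-14318) = -2 - 7159 = -7161)
k - 39806 = -7161 - 39806 = -46967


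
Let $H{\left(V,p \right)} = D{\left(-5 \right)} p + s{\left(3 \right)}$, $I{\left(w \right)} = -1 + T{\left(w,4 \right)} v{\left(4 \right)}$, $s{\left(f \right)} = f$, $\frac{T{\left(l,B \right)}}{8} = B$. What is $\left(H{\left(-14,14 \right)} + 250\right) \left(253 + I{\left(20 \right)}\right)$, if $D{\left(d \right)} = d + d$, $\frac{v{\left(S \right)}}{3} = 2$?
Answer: $50172$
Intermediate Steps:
$T{\left(l,B \right)} = 8 B$
$v{\left(S \right)} = 6$ ($v{\left(S \right)} = 3 \cdot 2 = 6$)
$D{\left(d \right)} = 2 d$
$I{\left(w \right)} = 191$ ($I{\left(w \right)} = -1 + 8 \cdot 4 \cdot 6 = -1 + 32 \cdot 6 = -1 + 192 = 191$)
$H{\left(V,p \right)} = 3 - 10 p$ ($H{\left(V,p \right)} = 2 \left(-5\right) p + 3 = - 10 p + 3 = 3 - 10 p$)
$\left(H{\left(-14,14 \right)} + 250\right) \left(253 + I{\left(20 \right)}\right) = \left(\left(3 - 140\right) + 250\right) \left(253 + 191\right) = \left(\left(3 - 140\right) + 250\right) 444 = \left(-137 + 250\right) 444 = 113 \cdot 444 = 50172$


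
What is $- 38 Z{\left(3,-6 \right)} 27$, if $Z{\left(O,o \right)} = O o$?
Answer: $18468$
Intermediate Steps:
$- 38 Z{\left(3,-6 \right)} 27 = - 38 \cdot 3 \left(-6\right) 27 = \left(-38\right) \left(-18\right) 27 = 684 \cdot 27 = 18468$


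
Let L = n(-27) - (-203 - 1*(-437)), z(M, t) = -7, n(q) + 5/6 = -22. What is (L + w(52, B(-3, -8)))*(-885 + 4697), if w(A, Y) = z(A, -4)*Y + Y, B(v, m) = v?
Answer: -2731298/3 ≈ -9.1043e+5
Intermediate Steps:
n(q) = -137/6 (n(q) = -⅚ - 22 = -137/6)
L = -1541/6 (L = -137/6 - (-203 - 1*(-437)) = -137/6 - (-203 + 437) = -137/6 - 1*234 = -137/6 - 234 = -1541/6 ≈ -256.83)
w(A, Y) = -6*Y (w(A, Y) = -7*Y + Y = -6*Y)
(L + w(52, B(-3, -8)))*(-885 + 4697) = (-1541/6 - 6*(-3))*(-885 + 4697) = (-1541/6 + 18)*3812 = -1433/6*3812 = -2731298/3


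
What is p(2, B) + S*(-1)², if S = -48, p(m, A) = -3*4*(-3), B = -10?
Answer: -12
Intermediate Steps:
p(m, A) = 36 (p(m, A) = -12*(-3) = 36)
p(2, B) + S*(-1)² = 36 - 48*(-1)² = 36 - 48*1 = 36 - 48 = -12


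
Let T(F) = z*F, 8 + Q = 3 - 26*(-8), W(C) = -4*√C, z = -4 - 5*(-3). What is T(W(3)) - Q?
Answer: -203 - 44*√3 ≈ -279.21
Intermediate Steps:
z = 11 (z = -4 + 15 = 11)
Q = 203 (Q = -8 + (3 - 26*(-8)) = -8 + (3 + 208) = -8 + 211 = 203)
T(F) = 11*F
T(W(3)) - Q = 11*(-4*√3) - 1*203 = -44*√3 - 203 = -203 - 44*√3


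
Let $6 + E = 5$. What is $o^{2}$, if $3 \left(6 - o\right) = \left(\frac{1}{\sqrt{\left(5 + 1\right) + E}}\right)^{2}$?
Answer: $\frac{7921}{225} \approx 35.204$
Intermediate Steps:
$E = -1$ ($E = -6 + 5 = -1$)
$o = \frac{89}{15}$ ($o = 6 - \frac{\left(\frac{1}{\sqrt{\left(5 + 1\right) - 1}}\right)^{2}}{3} = 6 - \frac{\left(\frac{1}{\sqrt{6 - 1}}\right)^{2}}{3} = 6 - \frac{\left(\frac{1}{\sqrt{5}}\right)^{2}}{3} = 6 - \frac{\left(\frac{\sqrt{5}}{5}\right)^{2}}{3} = 6 - \frac{1}{15} = \frac{89}{15} \approx 5.9333$)
$o^{2} = \left(\frac{89}{15}\right)^{2} = \frac{7921}{225}$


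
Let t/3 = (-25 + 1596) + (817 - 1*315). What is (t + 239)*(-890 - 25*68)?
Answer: -16726220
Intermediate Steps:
t = 6219 (t = 3*((-25 + 1596) + (817 - 1*315)) = 3*(1571 + (817 - 315)) = 3*(1571 + 502) = 3*2073 = 6219)
(t + 239)*(-890 - 25*68) = (6219 + 239)*(-890 - 25*68) = 6458*(-890 - 1700) = 6458*(-2590) = -16726220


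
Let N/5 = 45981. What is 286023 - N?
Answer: 56118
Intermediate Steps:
N = 229905 (N = 5*45981 = 229905)
286023 - N = 286023 - 1*229905 = 286023 - 229905 = 56118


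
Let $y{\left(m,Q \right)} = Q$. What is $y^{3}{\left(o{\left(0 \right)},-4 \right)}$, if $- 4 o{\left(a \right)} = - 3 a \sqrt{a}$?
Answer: $-64$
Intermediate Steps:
$o{\left(a \right)} = \frac{3 a^{\frac{3}{2}}}{4}$ ($o{\left(a \right)} = - \frac{- 3 a \sqrt{a}}{4} = - \frac{\left(-3\right) a^{\frac{3}{2}}}{4} = \frac{3 a^{\frac{3}{2}}}{4}$)
$y^{3}{\left(o{\left(0 \right)},-4 \right)} = \left(-4\right)^{3} = -64$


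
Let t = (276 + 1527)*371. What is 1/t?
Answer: 1/668913 ≈ 1.4950e-6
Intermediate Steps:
t = 668913 (t = 1803*371 = 668913)
1/t = 1/668913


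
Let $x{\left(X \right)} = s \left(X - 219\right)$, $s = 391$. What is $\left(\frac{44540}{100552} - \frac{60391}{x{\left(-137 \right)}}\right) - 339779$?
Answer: $- \frac{594460352581987}{1749554524} \approx -3.3978 \cdot 10^{5}$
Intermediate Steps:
$x{\left(X \right)} = -85629 + 391 X$ ($x{\left(X \right)} = 391 \left(X - 219\right) = 391 \left(-219 + X\right) = -85629 + 391 X$)
$\left(\frac{44540}{100552} - \frac{60391}{x{\left(-137 \right)}}\right) - 339779 = \left(\frac{44540}{100552} - \frac{60391}{-85629 + 391 \left(-137\right)}\right) - 339779 = \left(44540 \cdot \frac{1}{100552} - \frac{60391}{-85629 - 53567}\right) - 339779 = \left(\frac{11135}{25138} - \frac{60391}{-139196}\right) - 339779 = \left(\frac{11135}{25138} - - \frac{60391}{139196}\right) - 339779 = \left(\frac{11135}{25138} + \frac{60391}{139196}\right) - 339779 = \frac{1534028209}{1749554524} - 339779 = - \frac{594460352581987}{1749554524}$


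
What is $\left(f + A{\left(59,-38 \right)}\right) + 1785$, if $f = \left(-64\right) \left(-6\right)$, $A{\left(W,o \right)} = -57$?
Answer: $2112$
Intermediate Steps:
$f = 384$
$\left(f + A{\left(59,-38 \right)}\right) + 1785 = \left(384 - 57\right) + 1785 = 327 + 1785 = 2112$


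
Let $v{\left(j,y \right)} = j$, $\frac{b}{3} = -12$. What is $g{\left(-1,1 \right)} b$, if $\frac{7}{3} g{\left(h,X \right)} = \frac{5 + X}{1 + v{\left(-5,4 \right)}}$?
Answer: $\frac{162}{7} \approx 23.143$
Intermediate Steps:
$b = -36$ ($b = 3 \left(-12\right) = -36$)
$g{\left(h,X \right)} = - \frac{15}{28} - \frac{3 X}{28}$ ($g{\left(h,X \right)} = \frac{3 \frac{5 + X}{1 - 5}}{7} = \frac{3 \frac{5 + X}{-4}}{7} = \frac{3 \left(5 + X\right) \left(- \frac{1}{4}\right)}{7} = \frac{3 \left(- \frac{5}{4} - \frac{X}{4}\right)}{7} = - \frac{15}{28} - \frac{3 X}{28}$)
$g{\left(-1,1 \right)} b = \left(- \frac{15}{28} - \frac{3}{28}\right) \left(-36\right) = \left(- \frac{9}{14}\right) \left(-36\right) = \frac{162}{7}$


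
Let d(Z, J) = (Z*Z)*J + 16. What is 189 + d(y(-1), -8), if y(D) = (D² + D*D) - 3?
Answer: 197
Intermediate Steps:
y(D) = -3 + 2*D² (y(D) = (D² + D²) - 3 = 2*D² - 3 = -3 + 2*D²)
d(Z, J) = 16 + J*Z² (d(Z, J) = Z²*J + 16 = J*Z² + 16 = 16 + J*Z²)
189 + d(y(-1), -8) = 189 + (16 - 8*(-3 + 2*(-1)²)²) = 189 + (16 - 8*(-3 + 2*1)²) = 189 + (16 - 8*(-3 + 2)²) = 189 + (16 - 8*(-1)²) = 189 + (16 - 8*1) = 189 + (16 - 8) = 189 + 8 = 197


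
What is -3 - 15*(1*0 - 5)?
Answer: 72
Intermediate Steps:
-3 - 15*(1*0 - 5) = -3 - 15*(0 - 5) = -3 - 15*(-5) = -3 + 75 = 72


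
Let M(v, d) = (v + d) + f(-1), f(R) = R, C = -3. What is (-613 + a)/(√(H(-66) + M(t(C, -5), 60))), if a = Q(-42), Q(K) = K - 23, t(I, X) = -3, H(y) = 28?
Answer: -113*√21/7 ≈ -73.976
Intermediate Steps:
M(v, d) = -1 + d + v (M(v, d) = (v + d) - 1 = (d + v) - 1 = -1 + d + v)
Q(K) = -23 + K
a = -65 (a = -23 - 42 = -65)
(-613 + a)/(√(H(-66) + M(t(C, -5), 60))) = (-613 - 65)/(√(28 + (-1 + 60 - 3))) = -678/√(28 + 56) = -678*√21/42 = -113*√21/7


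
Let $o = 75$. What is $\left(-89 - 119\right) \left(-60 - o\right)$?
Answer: $28080$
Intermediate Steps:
$\left(-89 - 119\right) \left(-60 - o\right) = \left(-89 - 119\right) \left(-60 - 75\right) = - 208 \left(-60 - 75\right) = \left(-208\right) \left(-135\right) = 28080$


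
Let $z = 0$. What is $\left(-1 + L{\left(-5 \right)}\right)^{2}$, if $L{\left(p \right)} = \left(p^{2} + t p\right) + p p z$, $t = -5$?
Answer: $2401$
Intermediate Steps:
$L{\left(p \right)} = p^{2} - 5 p$ ($L{\left(p \right)} = \left(p^{2} - 5 p\right) + p p 0 = \left(p^{2} - 5 p\right) + p^{2} \cdot 0 = \left(p^{2} - 5 p\right) + 0 = p^{2} - 5 p$)
$\left(-1 + L{\left(-5 \right)}\right)^{2} = \left(-1 - 5 \left(-5 - 5\right)\right)^{2} = \left(-1 - -50\right)^{2} = \left(-1 + 50\right)^{2} = 49^{2} = 2401$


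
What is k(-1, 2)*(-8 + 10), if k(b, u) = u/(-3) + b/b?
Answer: ⅔ ≈ 0.66667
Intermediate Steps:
k(b, u) = 1 - u/3 (k(b, u) = u*(-⅓) + 1 = -u/3 + 1 = 1 - u/3)
k(-1, 2)*(-8 + 10) = (1 - ⅓*2)*(-8 + 10) = (1 - ⅔)*2 = (⅓)*2 = ⅔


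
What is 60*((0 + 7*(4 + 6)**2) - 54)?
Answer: 38760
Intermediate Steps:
60*((0 + 7*(4 + 6)**2) - 54) = 60*((0 + 7*10**2) - 54) = 60*((0 + 7*100) - 54) = 60*((0 + 700) - 54) = 60*(700 - 54) = 60*646 = 38760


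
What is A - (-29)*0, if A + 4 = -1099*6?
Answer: -6598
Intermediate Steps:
A = -6598 (A = -4 - 1099*6 = -4 - 6594 = -6598)
A - (-29)*0 = -6598 - (-29)*0 = -6598 - 1*0 = -6598 + 0 = -6598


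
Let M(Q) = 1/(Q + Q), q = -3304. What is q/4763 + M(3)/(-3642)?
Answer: -72203771/104081076 ≈ -0.69373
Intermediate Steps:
M(Q) = 1/(2*Q)
q/4763 + M(3)/(-3642) = -3304/4763 + ((½)/3)/(-3642) = -3304*1/4763 + ((½)*(⅓))*(-1/3642) = -3304/4763 + (⅙)*(-1/3642) = -3304/4763 - 1/21852 = -72203771/104081076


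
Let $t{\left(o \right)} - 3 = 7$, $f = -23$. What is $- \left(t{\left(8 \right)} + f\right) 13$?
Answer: $169$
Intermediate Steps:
$t{\left(o \right)} = 10$ ($t{\left(o \right)} = 3 + 7 = 10$)
$- \left(t{\left(8 \right)} + f\right) 13 = - \left(10 - 23\right) 13 = - \left(-13\right) 13 = \left(-1\right) \left(-169\right) = 169$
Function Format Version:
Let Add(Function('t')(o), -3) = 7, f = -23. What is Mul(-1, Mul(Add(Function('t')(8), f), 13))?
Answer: 169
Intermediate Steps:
Function('t')(o) = 10 (Function('t')(o) = Add(3, 7) = 10)
Mul(-1, Mul(Add(Function('t')(8), f), 13)) = Mul(-1, Mul(Add(10, -23), 13)) = Mul(-1, Mul(-13, 13)) = Mul(-1, -169) = 169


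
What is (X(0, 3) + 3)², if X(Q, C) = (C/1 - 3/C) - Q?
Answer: 25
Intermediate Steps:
X(Q, C) = C - Q - 3/C (X(Q, C) = (C*1 - 3/C) - Q = (C - 3/C) - Q = C - Q - 3/C)
(X(0, 3) + 3)² = ((3 - 1*0 - 3/3) + 3)² = ((3 + 0 - 3*⅓) + 3)² = ((3 + 0 - 1) + 3)² = (2 + 3)² = 5² = 25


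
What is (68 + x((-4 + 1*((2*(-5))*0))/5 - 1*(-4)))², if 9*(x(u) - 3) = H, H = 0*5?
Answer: 5041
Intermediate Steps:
H = 0
x(u) = 3 (x(u) = 3 + (⅑)*0 = 3 + 0 = 3)
(68 + x((-4 + 1*((2*(-5))*0))/5 - 1*(-4)))² = (68 + 3)² = 71² = 5041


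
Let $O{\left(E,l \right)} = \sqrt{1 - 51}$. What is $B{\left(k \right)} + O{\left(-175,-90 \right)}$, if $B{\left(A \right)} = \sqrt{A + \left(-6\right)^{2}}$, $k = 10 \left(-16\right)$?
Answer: $i \left(2 \sqrt{31} + 5 \sqrt{2}\right) \approx 18.207 i$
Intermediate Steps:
$O{\left(E,l \right)} = 5 i \sqrt{2}$ ($O{\left(E,l \right)} = \sqrt{1 - 51} = \sqrt{-50} = 5 i \sqrt{2}$)
$k = -160$
$B{\left(A \right)} = \sqrt{36 + A}$ ($B{\left(A \right)} = \sqrt{A + 36} = \sqrt{36 + A}$)
$B{\left(k \right)} + O{\left(-175,-90 \right)} = \sqrt{36 - 160} + 5 i \sqrt{2} = \sqrt{-124} + 5 i \sqrt{2} = 2 i \sqrt{31} + 5 i \sqrt{2}$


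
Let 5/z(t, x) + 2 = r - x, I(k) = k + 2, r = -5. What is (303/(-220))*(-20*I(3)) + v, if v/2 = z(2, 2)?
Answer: 13525/99 ≈ 136.62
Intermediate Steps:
I(k) = 2 + k
z(t, x) = 5/(-7 - x) (z(t, x) = 5/(-2 + (-5 - x)) = 5/(-7 - x))
v = -10/9 (v = 2*(-5/(7 + 2)) = 2*(-5/9) = -10/9 ≈ -1.1111)
(303/(-220))*(-20*I(3)) + v = (303/(-220))*(-20*(2 + 3)) - 10/9 = (303*(-1/220))*(-20*5) - 10/9 = -303/220*(-100) - 10/9 = 1515/11 - 10/9 = 13525/99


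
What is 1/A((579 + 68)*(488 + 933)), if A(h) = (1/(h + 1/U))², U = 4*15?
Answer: 3042980951094841/3600 ≈ 8.4527e+11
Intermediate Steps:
U = 60
A(h) = (1/60 + h)⁻² (A(h) = (1/(h + 1/60))² = (1/(1/60 + h))² = (1/60 + h)⁻²)
1/A((579 + 68)*(488 + 933)) = 1/(3600/(1 + 60*((579 + 68)*(488 + 933)))²) = 1/(3600/(1 + 60*(647*1421))²) = 1/(3600/(1 + 60*919387)²) = 1/(3600/(1 + 55163220)²) = 1/(3600/55163221²) = 1/(3600*(1/3042980951094841)) = 1/(3600/3042980951094841) = 3042980951094841/3600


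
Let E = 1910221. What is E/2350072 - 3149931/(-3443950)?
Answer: 6990635128991/4046765232200 ≈ 1.7275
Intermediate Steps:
E/2350072 - 3149931/(-3443950) = 1910221/2350072 - 3149931/(-3443950) = 1910221*(1/2350072) - 3149931*(-1/3443950) = 1910221/2350072 + 3149931/3443950 = 6990635128991/4046765232200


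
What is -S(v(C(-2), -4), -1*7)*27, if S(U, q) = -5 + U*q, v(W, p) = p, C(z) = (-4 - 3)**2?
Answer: -621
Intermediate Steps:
C(z) = 49 (C(z) = (-7)**2 = 49)
-S(v(C(-2), -4), -1*7)*27 = -(-5 - (-4)*7)*27 = -(-5 - 4*(-7))*27 = -(-5 + 28)*27 = -1*23*27 = -23*27 = -621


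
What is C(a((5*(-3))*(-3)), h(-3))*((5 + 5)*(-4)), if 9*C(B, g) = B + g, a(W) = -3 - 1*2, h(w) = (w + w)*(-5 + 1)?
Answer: -760/9 ≈ -84.444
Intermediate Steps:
h(w) = -8*w (h(w) = (2*w)*(-4) = -8*w)
a(W) = -5 (a(W) = -3 - 2 = -5)
C(B, g) = B/9 + g/9 (C(B, g) = (B + g)/9 = B/9 + g/9)
C(a((5*(-3))*(-3)), h(-3))*((5 + 5)*(-4)) = ((1/9)*(-5) + (-8*(-3))/9)*((5 + 5)*(-4)) = (-5/9 + (1/9)*24)*(10*(-4)) = (-5/9 + 8/3)*(-40) = (19/9)*(-40) = -760/9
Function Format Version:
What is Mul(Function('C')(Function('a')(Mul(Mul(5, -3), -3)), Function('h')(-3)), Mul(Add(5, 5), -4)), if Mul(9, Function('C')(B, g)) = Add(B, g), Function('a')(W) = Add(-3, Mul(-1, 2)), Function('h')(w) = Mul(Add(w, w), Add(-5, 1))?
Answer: Rational(-760, 9) ≈ -84.444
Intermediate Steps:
Function('h')(w) = Mul(-8, w) (Function('h')(w) = Mul(Mul(2, w), -4) = Mul(-8, w))
Function('a')(W) = -5 (Function('a')(W) = Add(-3, -2) = -5)
Function('C')(B, g) = Add(Mul(Rational(1, 9), B), Mul(Rational(1, 9), g)) (Function('C')(B, g) = Mul(Rational(1, 9), Add(B, g)) = Add(Mul(Rational(1, 9), B), Mul(Rational(1, 9), g)))
Mul(Function('C')(Function('a')(Mul(Mul(5, -3), -3)), Function('h')(-3)), Mul(Add(5, 5), -4)) = Mul(Add(Mul(Rational(1, 9), -5), Mul(Rational(1, 9), Mul(-8, -3))), Mul(Add(5, 5), -4)) = Mul(Add(Rational(-5, 9), Mul(Rational(1, 9), 24)), Mul(10, -4)) = Mul(Add(Rational(-5, 9), Rational(8, 3)), -40) = Mul(Rational(19, 9), -40) = Rational(-760, 9)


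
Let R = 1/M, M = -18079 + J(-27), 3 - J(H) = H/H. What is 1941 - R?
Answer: 35087458/18077 ≈ 1941.0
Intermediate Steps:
J(H) = 2 (J(H) = 3 - H/H = 3 - 1*1 = 3 - 1 = 2)
M = -18077 (M = -18079 + 2 = -18077)
R = -1/18077 (R = 1/(-18077) = -1/18077 ≈ -5.5319e-5)
1941 - R = 1941 - 1*(-1/18077) = 1941 + 1/18077 = 35087458/18077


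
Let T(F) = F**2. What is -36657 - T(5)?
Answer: -36682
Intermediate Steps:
-36657 - T(5) = -36657 - 1*5**2 = -36657 - 1*25 = -36657 - 25 = -36682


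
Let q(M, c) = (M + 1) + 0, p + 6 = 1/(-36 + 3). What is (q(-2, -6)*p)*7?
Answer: 1393/33 ≈ 42.212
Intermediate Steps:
p = -199/33 (p = -6 + 1/(-36 + 3) = -6 + 1/(-33) = -6 - 1/33 = -199/33 ≈ -6.0303)
q(M, c) = 1 + M (q(M, c) = (1 + M) + 0 = 1 + M)
(q(-2, -6)*p)*7 = ((1 - 2)*(-199/33))*7 = -1*(-199/33)*7 = (199/33)*7 = 1393/33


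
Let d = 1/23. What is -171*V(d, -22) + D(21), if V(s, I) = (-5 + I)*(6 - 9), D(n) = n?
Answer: -13830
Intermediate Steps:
d = 1/23 ≈ 0.043478
V(s, I) = 15 - 3*I (V(s, I) = (-5 + I)*(-3) = 15 - 3*I)
-171*V(d, -22) + D(21) = -171*(15 - 3*(-22)) + 21 = -171*(15 + 66) + 21 = -171*81 + 21 = -13851 + 21 = -13830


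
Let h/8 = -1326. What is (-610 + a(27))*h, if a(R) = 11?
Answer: 6354192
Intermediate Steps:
h = -10608 (h = 8*(-1326) = -10608)
(-610 + a(27))*h = (-610 + 11)*(-10608) = -599*(-10608) = 6354192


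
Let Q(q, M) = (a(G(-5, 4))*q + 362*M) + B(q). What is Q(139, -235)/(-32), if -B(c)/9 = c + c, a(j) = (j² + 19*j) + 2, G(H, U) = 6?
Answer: 16611/8 ≈ 2076.4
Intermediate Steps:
a(j) = 2 + j² + 19*j
B(c) = -18*c (B(c) = -9*(c + c) = -18*c)
Q(q, M) = 134*q + 362*M (Q(q, M) = ((2 + 6² + 19*6)*q + 362*M) - 18*q = ((2 + 36 + 114)*q + 362*M) - 18*q = (152*q + 362*M) - 18*q = 134*q + 362*M)
Q(139, -235)/(-32) = (134*139 + 362*(-235))/(-32) = -(18626 - 85070)/32 = -1/32*(-66444) = 16611/8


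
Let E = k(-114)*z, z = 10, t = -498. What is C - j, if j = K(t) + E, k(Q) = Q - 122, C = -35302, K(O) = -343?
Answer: -32599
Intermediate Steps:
k(Q) = -122 + Q
E = -2360 (E = (-122 - 114)*10 = -236*10 = -2360)
j = -2703 (j = -343 - 2360 = -2703)
C - j = -35302 - 1*(-2703) = -35302 + 2703 = -32599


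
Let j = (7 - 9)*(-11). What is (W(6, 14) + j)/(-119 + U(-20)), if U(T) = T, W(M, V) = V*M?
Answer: -106/139 ≈ -0.76259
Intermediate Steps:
W(M, V) = M*V
j = 22 (j = -2*(-11) = 22)
(W(6, 14) + j)/(-119 + U(-20)) = (6*14 + 22)/(-119 - 20) = (84 + 22)/(-139) = 106*(-1/139) = -106/139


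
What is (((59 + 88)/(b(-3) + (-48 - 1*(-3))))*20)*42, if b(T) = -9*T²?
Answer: -980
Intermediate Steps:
(((59 + 88)/(b(-3) + (-48 - 1*(-3))))*20)*42 = (((59 + 88)/(-9*(-3)² + (-48 - 1*(-3))))*20)*42 = ((147/(-9*9 + (-48 + 3)))*20)*42 = ((147/(-81 - 45))*20)*42 = ((147/(-126))*20)*42 = ((147*(-1/126))*20)*42 = -7/6*20*42 = -70/3*42 = -980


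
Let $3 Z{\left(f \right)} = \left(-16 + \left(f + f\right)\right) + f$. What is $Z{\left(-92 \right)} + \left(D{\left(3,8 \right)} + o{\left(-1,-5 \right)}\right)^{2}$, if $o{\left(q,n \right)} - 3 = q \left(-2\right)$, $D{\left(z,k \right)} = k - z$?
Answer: $\frac{8}{3} \approx 2.6667$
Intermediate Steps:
$Z{\left(f \right)} = - \frac{16}{3} + f$ ($Z{\left(f \right)} = \frac{\left(-16 + \left(f + f\right)\right) + f}{3} = \frac{\left(-16 + 2 f\right) + f}{3} = \frac{-16 + 3 f}{3} = - \frac{16}{3} + f$)
$o{\left(q,n \right)} = 3 - 2 q$ ($o{\left(q,n \right)} = 3 + q \left(-2\right) = 3 - 2 q$)
$Z{\left(-92 \right)} + \left(D{\left(3,8 \right)} + o{\left(-1,-5 \right)}\right)^{2} = \left(- \frac{16}{3} - 92\right) + \left(\left(8 - 3\right) + \left(3 - -2\right)\right)^{2} = - \frac{292}{3} + \left(\left(8 - 3\right) + \left(3 + 2\right)\right)^{2} = - \frac{292}{3} + \left(5 + 5\right)^{2} = - \frac{292}{3} + 10^{2} = - \frac{292}{3} + 100 = \frac{8}{3}$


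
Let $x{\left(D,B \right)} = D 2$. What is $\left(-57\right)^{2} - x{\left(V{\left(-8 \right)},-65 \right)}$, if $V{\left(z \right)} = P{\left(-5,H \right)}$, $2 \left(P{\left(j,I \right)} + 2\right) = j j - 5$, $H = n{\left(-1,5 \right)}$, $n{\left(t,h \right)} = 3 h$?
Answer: $3233$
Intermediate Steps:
$H = 15$ ($H = 3 \cdot 5 = 15$)
$P{\left(j,I \right)} = - \frac{9}{2} + \frac{j^{2}}{2}$ ($P{\left(j,I \right)} = -2 + \frac{j j - 5}{2} = -2 + \frac{j^{2} - 5}{2} = -2 + \frac{-5 + j^{2}}{2} = -2 + \left(- \frac{5}{2} + \frac{j^{2}}{2}\right) = - \frac{9}{2} + \frac{j^{2}}{2}$)
$V{\left(z \right)} = 8$ ($V{\left(z \right)} = - \frac{9}{2} + \frac{\left(-5\right)^{2}}{2} = - \frac{9}{2} + \frac{1}{2} \cdot 25 = - \frac{9}{2} + \frac{25}{2} = 8$)
$x{\left(D,B \right)} = 2 D$
$\left(-57\right)^{2} - x{\left(V{\left(-8 \right)},-65 \right)} = \left(-57\right)^{2} - 2 \cdot 8 = 3249 - 16 = 3233$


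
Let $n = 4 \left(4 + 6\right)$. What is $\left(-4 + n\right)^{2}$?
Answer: $1296$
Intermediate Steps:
$n = 40$ ($n = 4 \cdot 10 = 40$)
$\left(-4 + n\right)^{2} = \left(-4 + 40\right)^{2} = 36^{2} = 1296$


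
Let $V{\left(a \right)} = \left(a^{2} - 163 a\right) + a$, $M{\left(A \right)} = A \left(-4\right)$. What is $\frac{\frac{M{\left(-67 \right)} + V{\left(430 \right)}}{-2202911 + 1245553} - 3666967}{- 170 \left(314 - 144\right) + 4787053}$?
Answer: $- \frac{585100051449}{759209306629} \approx -0.77067$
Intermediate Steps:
$M{\left(A \right)} = - 4 A$
$V{\left(a \right)} = a^{2} - 162 a$
$\frac{\frac{M{\left(-67 \right)} + V{\left(430 \right)}}{-2202911 + 1245553} - 3666967}{- 170 \left(314 - 144\right) + 4787053} = \frac{\frac{\left(-4\right) \left(-67\right) + 430 \left(-162 + 430\right)}{-2202911 + 1245553} - 3666967}{- 170 \left(314 - 144\right) + 4787053} = \frac{\frac{268 + 430 \cdot 268}{-957358} - 3666967}{\left(-170\right) 170 + 4787053} = \frac{\left(268 + 115240\right) \left(- \frac{1}{957358}\right) - 3666967}{-28900 + 4787053} = \frac{115508 \left(- \frac{1}{957358}\right) - 3666967}{4758153} = \left(- \frac{57754}{478679} - 3666967\right) \frac{1}{4758153} = \left(- \frac{1755300154347}{478679}\right) \frac{1}{4758153} = - \frac{585100051449}{759209306629}$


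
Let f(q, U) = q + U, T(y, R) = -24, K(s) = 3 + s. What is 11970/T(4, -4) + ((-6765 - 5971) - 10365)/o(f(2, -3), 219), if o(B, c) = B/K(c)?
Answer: 20511693/4 ≈ 5.1279e+6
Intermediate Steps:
f(q, U) = U + q
o(B, c) = B/(3 + c)
11970/T(4, -4) + ((-6765 - 5971) - 10365)/o(f(2, -3), 219) = 11970/(-24) + ((-6765 - 5971) - 10365)/(((-3 + 2)/(3 + 219))) = 11970*(-1/24) + (-12736 - 10365)/((-1/222)) = -1995/4 - 23101/((-1*1/222)) = -1995/4 - 23101/(-1/222) = -1995/4 - 23101*(-222) = -1995/4 + 5128422 = 20511693/4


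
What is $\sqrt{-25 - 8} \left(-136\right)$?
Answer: $- 136 i \sqrt{33} \approx - 781.26 i$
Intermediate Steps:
$\sqrt{-25 - 8} \left(-136\right) = \sqrt{-33} \left(-136\right) = i \sqrt{33} \left(-136\right) = - 136 i \sqrt{33}$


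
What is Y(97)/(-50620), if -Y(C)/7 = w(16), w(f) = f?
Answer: 28/12655 ≈ 0.0022126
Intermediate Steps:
Y(C) = -112 (Y(C) = -7*16 = -112)
Y(97)/(-50620) = -112/(-50620) = -112*(-1/50620) = 28/12655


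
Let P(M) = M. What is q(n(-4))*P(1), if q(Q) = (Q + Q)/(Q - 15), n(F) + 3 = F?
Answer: 7/11 ≈ 0.63636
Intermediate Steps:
n(F) = -3 + F
q(Q) = 2*Q/(-15 + Q) (q(Q) = (2*Q)/(-15 + Q) = 2*Q/(-15 + Q))
q(n(-4))*P(1) = (2*(-3 - 4)/(-15 + (-3 - 4)))*1 = (2*(-7)/(-15 - 7))*1 = (2*(-7)/(-22))*1 = (2*(-7)*(-1/22))*1 = (7/11)*1 = 7/11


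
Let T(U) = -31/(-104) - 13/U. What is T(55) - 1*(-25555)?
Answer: 146174953/5720 ≈ 25555.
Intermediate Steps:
T(U) = 31/104 - 13/U (T(U) = -31*(-1/104) - 13/U = 31/104 - 13/U)
T(55) - 1*(-25555) = (31/104 - 13/55) - 1*(-25555) = (31/104 - 13*1/55) + 25555 = (31/104 - 13/55) + 25555 = 353/5720 + 25555 = 146174953/5720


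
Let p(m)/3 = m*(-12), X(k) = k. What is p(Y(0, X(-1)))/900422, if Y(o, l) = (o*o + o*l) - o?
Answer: 0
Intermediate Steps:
Y(o, l) = o² - o + l*o (Y(o, l) = (o² + l*o) - o = o² - o + l*o)
p(m) = -36*m (p(m) = 3*(m*(-12)) = 3*(-12*m) = -36*m)
p(Y(0, X(-1)))/900422 = -0*(-1 - 1 + 0)/900422 = -0*(-2)*(1/900422) = -36*0*(1/900422) = 0*(1/900422) = 0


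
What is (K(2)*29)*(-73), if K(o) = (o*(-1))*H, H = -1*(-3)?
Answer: 12702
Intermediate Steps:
H = 3
K(o) = -3*o (K(o) = (o*(-1))*3 = -o*3 = -3*o)
(K(2)*29)*(-73) = (-3*2*29)*(-73) = -6*29*(-73) = -174*(-73) = 12702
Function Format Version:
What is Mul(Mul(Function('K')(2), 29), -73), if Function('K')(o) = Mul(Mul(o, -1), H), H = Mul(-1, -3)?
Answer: 12702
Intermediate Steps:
H = 3
Function('K')(o) = Mul(-3, o) (Function('K')(o) = Mul(Mul(o, -1), 3) = Mul(Mul(-1, o), 3) = Mul(-3, o))
Mul(Mul(Function('K')(2), 29), -73) = Mul(Mul(Mul(-3, 2), 29), -73) = Mul(Mul(-6, 29), -73) = Mul(-174, -73) = 12702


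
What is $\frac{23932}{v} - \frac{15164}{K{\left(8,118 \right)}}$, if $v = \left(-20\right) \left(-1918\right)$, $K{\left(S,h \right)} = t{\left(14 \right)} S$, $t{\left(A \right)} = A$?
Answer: $- \frac{369267}{2740} \approx -134.77$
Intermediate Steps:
$K{\left(S,h \right)} = 14 S$
$v = 38360$
$\frac{23932}{v} - \frac{15164}{K{\left(8,118 \right)}} = \frac{23932}{38360} - \frac{15164}{14 \cdot 8} = 23932 \cdot \frac{1}{38360} - \frac{15164}{112} = \frac{5983}{9590} - \frac{3791}{28} = - \frac{369267}{2740}$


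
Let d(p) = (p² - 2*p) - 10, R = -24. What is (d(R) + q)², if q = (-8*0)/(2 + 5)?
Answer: 376996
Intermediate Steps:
q = 0 (q = 0/7 = 0*(⅐) = 0)
d(p) = -10 + p² - 2*p
(d(R) + q)² = ((-10 + (-24)² - 2*(-24)) + 0)² = ((-10 + 576 + 48) + 0)² = (614 + 0)² = 614² = 376996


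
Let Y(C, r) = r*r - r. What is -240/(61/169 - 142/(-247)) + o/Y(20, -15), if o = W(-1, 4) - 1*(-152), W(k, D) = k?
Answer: -36899969/144240 ≈ -255.82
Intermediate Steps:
Y(C, r) = r² - r
o = 151 (o = -1 - 1*(-152) = -1 + 152 = 151)
-240/(61/169 - 142/(-247)) + o/Y(20, -15) = -240/(61/169 - 142/(-247)) + 151/((-15*(-1 - 15))) = -240/(61*(1/169) - 142*(-1/247)) + 151/((-15*(-16))) = -240/(61/169 + 142/247) + 151/240 = -240/3005/3211 + 151*(1/240) = -240*3211/3005 + 151/240 = -154128/601 + 151/240 = -36899969/144240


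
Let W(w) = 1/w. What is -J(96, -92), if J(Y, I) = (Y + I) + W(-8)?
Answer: -31/8 ≈ -3.8750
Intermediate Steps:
W(w) = 1/w
J(Y, I) = -1/8 + I + Y (J(Y, I) = (Y + I) + 1/(-8) = (I + Y) - 1/8 = -1/8 + I + Y)
-J(96, -92) = -(-1/8 - 92 + 96) = -1*31/8 = -31/8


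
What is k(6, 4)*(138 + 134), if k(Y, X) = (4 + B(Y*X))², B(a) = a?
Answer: 213248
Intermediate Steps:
k(Y, X) = (4 + X*Y)² (k(Y, X) = (4 + Y*X)² = (4 + X*Y)²)
k(6, 4)*(138 + 134) = (4 + 4*6)²*(138 + 134) = (4 + 24)²*272 = 28²*272 = 784*272 = 213248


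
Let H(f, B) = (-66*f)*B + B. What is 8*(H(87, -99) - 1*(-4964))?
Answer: 4586584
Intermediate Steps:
H(f, B) = B - 66*B*f (H(f, B) = -66*B*f + B = B - 66*B*f)
8*(H(87, -99) - 1*(-4964)) = 8*(-99*(1 - 66*87) - 1*(-4964)) = 8*(-99*(1 - 5742) + 4964) = 8*(-99*(-5741) + 4964) = 8*(568359 + 4964) = 8*573323 = 4586584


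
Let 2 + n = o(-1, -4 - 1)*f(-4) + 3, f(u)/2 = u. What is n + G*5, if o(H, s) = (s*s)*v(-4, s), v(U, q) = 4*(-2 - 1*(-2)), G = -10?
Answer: -49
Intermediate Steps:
v(U, q) = 0 (v(U, q) = 4*(-2 + 2) = 4*0 = 0)
f(u) = 2*u
o(H, s) = 0 (o(H, s) = (s*s)*0 = s²*0 = 0)
n = 1 (n = -2 + (0*(2*(-4)) + 3) = -2 + (0*(-8) + 3) = -2 + (0 + 3) = -2 + 3 = 1)
n + G*5 = 1 - 10*5 = 1 - 50 = -49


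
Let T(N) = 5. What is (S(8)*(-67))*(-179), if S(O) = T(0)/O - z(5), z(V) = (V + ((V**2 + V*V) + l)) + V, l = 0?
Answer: -5696675/8 ≈ -7.1208e+5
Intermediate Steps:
z(V) = 2*V + 2*V**2 (z(V) = (V + ((V**2 + V*V) + 0)) + V = (V + ((V**2 + V**2) + 0)) + V = (V + (2*V**2 + 0)) + V = (V + 2*V**2) + V = 2*V + 2*V**2)
S(O) = -60 + 5/O (S(O) = 5/O - 2*5*(1 + 5) = 5/O - 2*5*6 = 5/O - 1*60 = 5/O - 60 = -60 + 5/O)
(S(8)*(-67))*(-179) = ((-60 + 5/8)*(-67))*(-179) = -475/8*(-67)*(-179) = (31825/8)*(-179) = -5696675/8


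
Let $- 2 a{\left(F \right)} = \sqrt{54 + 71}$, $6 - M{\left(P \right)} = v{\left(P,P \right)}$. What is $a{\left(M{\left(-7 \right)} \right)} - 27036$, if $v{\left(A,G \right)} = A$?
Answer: $-27036 - \frac{5 \sqrt{5}}{2} \approx -27042.0$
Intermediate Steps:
$M{\left(P \right)} = 6 - P$
$a{\left(F \right)} = - \frac{5 \sqrt{5}}{2}$ ($a{\left(F \right)} = - \frac{\sqrt{54 + 71}}{2} = - \frac{\sqrt{125}}{2} = - \frac{5 \sqrt{5}}{2}$)
$a{\left(M{\left(-7 \right)} \right)} - 27036 = - \frac{5 \sqrt{5}}{2} - 27036 = -27036 - \frac{5 \sqrt{5}}{2}$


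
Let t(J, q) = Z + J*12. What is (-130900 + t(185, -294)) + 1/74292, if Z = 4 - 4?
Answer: -9559894559/74292 ≈ -1.2868e+5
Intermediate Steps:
Z = 0
t(J, q) = 12*J (t(J, q) = 0 + J*12 = 0 + 12*J = 12*J)
(-130900 + t(185, -294)) + 1/74292 = (-130900 + 12*185) + 1/74292 = (-130900 + 2220) + 1/74292 = -128680 + 1/74292 = -9559894559/74292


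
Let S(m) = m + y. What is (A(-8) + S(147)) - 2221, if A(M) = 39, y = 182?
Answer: -1853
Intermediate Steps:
S(m) = 182 + m (S(m) = m + 182 = 182 + m)
(A(-8) + S(147)) - 2221 = (39 + (182 + 147)) - 2221 = (39 + 329) - 2221 = 368 - 2221 = -1853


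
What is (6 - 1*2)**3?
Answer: 64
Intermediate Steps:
(6 - 1*2)**3 = (6 - 2)**3 = 4**3 = 64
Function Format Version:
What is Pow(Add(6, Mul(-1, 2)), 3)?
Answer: 64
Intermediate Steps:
Pow(Add(6, Mul(-1, 2)), 3) = Pow(Add(6, -2), 3) = Pow(4, 3) = 64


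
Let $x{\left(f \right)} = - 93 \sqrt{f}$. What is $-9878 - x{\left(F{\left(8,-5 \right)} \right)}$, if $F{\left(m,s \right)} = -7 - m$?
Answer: $-9878 + 93 i \sqrt{15} \approx -9878.0 + 360.19 i$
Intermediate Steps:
$-9878 - x{\left(F{\left(8,-5 \right)} \right)} = -9878 - - 93 \sqrt{-7 - 8} = -9878 - - 93 \sqrt{-15} = -9878 - - 93 i \sqrt{15} = -9878 + 93 i \sqrt{15}$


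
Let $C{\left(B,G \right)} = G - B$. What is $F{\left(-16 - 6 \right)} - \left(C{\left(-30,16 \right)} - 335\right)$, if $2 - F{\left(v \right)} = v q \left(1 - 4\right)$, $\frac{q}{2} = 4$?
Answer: $-237$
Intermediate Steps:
$q = 8$ ($q = 2 \cdot 4 = 8$)
$F{\left(v \right)} = 2 + 24 v$ ($F{\left(v \right)} = 2 - v 8 \left(1 - 4\right) = 2 - v 8 \left(-3\right) = 2 - v \left(-24\right) = 2 - - 24 v = 2 + 24 v$)
$F{\left(-16 - 6 \right)} - \left(C{\left(-30,16 \right)} - 335\right) = \left(2 + 24 \left(-16 - 6\right)\right) - \left(\left(16 - -30\right) - 335\right) = \left(2 + 24 \left(-16 - 6\right)\right) - \left(\left(16 + 30\right) - 335\right) = \left(2 + 24 \left(-22\right)\right) - \left(46 - 335\right) = \left(2 - 528\right) - -289 = -526 + 289 = -237$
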